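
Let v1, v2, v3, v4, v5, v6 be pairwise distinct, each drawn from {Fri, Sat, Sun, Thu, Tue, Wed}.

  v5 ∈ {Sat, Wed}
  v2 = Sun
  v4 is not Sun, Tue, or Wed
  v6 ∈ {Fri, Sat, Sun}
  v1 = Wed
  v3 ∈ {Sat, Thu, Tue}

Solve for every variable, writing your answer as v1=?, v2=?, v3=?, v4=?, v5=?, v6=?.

v1=Wed, v2=Sun, v3=Tue, v4=Thu, v5=Sat, v6=Fri

v1 has just one choice, so v1 = Wed. So v5 can't be Wed.
v2's domain is down to {Sun}, so v2 = Sun. Eliminate Sun elsewhere: v6.
v5 has just one choice, so v5 = Sat. Eliminate Sat elsewhere: v3, v4, v6.
That leaves v6 = Fri. Eliminate Fri elsewhere: v4.
v4 must be Thu (only option left). Strike Thu from v3.
That leaves v3 = Tue.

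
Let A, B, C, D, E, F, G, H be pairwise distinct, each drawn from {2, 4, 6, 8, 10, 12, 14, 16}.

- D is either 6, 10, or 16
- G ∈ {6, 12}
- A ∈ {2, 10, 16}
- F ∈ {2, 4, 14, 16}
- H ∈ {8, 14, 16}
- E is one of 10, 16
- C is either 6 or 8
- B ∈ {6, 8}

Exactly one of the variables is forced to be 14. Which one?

H

Among the 8 variables, 4 fits only F (and all 8 values in {2, 4, 6, 8, 10, 12, 14, 16} must be used), so F = 4.
The 7 still-open variables draw from only 7 values {2, 6, 8, 10, 12, 14, 16}, so each is used; only A can be 2, hence A = 2.
The 6 still-open variables draw from only 6 values {6, 8, 10, 12, 14, 16}, so each is used; only G can be 12, hence G = 12.
The 5 still-open variables draw from only 5 values {6, 8, 10, 14, 16}, so each is used; only H can be 14, hence H = 14.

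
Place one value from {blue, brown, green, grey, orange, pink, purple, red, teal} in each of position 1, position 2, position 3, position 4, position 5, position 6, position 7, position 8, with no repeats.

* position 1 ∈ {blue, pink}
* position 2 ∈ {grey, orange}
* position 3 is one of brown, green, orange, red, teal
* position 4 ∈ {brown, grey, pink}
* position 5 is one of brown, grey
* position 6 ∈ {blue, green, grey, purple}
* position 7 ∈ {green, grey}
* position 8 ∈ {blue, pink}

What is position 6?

purple

position 1 and position 8 share exactly the 2 values {blue, pink}; by pigeonhole those values go to them, so strike blue, pink from position 4, position 6.
position 4 and position 5 share exactly the 2 values {brown, grey}; by pigeonhole those values go to them, so strike brown, grey from position 2, position 3, position 6, position 7.
position 2 must be orange (only option left). Eliminate orange elsewhere: position 3.
position 7's domain is down to {green}, so position 7 = green. Eliminate green elsewhere: position 3, position 6.
So position 6 = purple.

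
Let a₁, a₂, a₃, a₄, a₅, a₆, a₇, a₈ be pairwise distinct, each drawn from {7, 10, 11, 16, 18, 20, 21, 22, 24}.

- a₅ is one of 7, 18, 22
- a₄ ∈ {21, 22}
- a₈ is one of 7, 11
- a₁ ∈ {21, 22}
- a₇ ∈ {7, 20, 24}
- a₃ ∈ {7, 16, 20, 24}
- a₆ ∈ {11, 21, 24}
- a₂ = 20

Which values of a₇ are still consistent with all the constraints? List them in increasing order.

7, 24

a₂ must be 20 (only option left). Strike 20 from a₃, a₇.
The 7 still-open variables draw from only 7 values {7, 11, 16, 18, 21, 22, 24}, so each is used; only a₃ can be 16, hence a₃ = 16.
The 6 still-open variables together cover exactly {7, 11, 18, 21, 22, 24} — 6 values for 6 variables — and 18 appears only in a₅'s list, so a₅ = 18.
a₁ and a₄ between them cover only {21, 22} — a naked pair. Remove those values from a₆.
No further eliminations apply; a₇ can still be any of 7, 24.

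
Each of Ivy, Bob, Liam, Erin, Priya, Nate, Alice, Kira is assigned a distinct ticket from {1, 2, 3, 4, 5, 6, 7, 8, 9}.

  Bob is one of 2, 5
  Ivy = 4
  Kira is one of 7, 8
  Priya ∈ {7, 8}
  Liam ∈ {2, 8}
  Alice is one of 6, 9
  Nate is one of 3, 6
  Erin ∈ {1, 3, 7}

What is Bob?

5

Ivy's domain is down to {4}, so Ivy = 4.
Priya and Kira share exactly the 2 values {7, 8}; by pigeonhole those values go to them, so strike 7, 8 from Liam, Erin.
Liam must be 2 (only option left). Eliminate 2 elsewhere: Bob.
So Bob = 5.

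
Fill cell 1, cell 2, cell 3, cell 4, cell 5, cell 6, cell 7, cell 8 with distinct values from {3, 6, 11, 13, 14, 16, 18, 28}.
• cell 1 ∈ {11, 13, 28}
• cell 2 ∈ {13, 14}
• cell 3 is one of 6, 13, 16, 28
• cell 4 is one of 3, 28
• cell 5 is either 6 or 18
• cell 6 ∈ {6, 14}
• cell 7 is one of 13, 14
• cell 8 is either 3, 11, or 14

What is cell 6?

The 8 variables draw from only 8 values {3, 6, 11, 13, 14, 16, 18, 28}, so each is used; only cell 3 can be 16, hence cell 3 = 16.
The 7 still-open variables together cover exactly {3, 6, 11, 13, 14, 18, 28} — 7 values for 7 variables — and 18 appears only in cell 5's list, so cell 5 = 18.
Among the 6 still-open variables, 6 fits only cell 6 (and all 6 values in {3, 6, 11, 13, 14, 28} must be used), so cell 6 = 6.

6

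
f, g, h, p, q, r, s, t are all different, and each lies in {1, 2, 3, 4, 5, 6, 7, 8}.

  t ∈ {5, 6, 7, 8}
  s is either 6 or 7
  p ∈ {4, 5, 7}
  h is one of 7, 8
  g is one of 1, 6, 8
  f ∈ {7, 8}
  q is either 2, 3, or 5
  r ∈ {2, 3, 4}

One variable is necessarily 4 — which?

The 8 variables together cover exactly {1, 2, 3, 4, 5, 6, 7, 8} — 8 values for 8 variables — and 1 appears only in g's list, so g = 1.
f and h share exactly the 2 values {7, 8}; by pigeonhole those values go to them, so strike 7, 8 from p, s, t.
s must be 6 (only option left). Remove 6 from t.
t must be 5 (only option left). Remove 5 from p, q.
So 4 goes to p.

p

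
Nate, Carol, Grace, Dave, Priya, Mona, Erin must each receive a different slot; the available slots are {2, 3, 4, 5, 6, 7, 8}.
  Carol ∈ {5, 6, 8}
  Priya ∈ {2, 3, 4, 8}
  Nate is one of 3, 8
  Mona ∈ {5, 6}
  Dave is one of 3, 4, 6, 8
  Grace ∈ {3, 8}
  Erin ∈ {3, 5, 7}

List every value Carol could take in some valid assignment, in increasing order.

5, 6

The 7 variables draw from only 7 values {2, 3, 4, 5, 6, 7, 8}, so each is used; only Priya can be 2, hence Priya = 2.
The 6 still-open variables together cover exactly {3, 4, 5, 6, 7, 8} — 6 values for 6 variables — and 4 appears only in Dave's list, so Dave = 4.
The 5 still-open variables draw from only 5 values {3, 5, 6, 7, 8}, so each is used; only Erin can be 7, hence Erin = 7.
Nate and Grace between them cover only {3, 8} — a naked pair. Remove those values from Carol.
No further eliminations apply; Carol can still be any of 5, 6.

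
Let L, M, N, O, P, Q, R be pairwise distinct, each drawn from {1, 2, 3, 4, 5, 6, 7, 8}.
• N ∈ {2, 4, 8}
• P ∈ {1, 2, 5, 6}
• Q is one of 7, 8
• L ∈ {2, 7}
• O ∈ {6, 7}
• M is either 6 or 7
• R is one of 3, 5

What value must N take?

M and O share exactly the 2 values {6, 7}; by pigeonhole those values go to them, so strike 6, 7 from L, P, Q.
L's domain is down to {2}, so L = 2. Remove 2 from N, P.
That leaves Q = 8. Remove 8 from N.
So N = 4.

4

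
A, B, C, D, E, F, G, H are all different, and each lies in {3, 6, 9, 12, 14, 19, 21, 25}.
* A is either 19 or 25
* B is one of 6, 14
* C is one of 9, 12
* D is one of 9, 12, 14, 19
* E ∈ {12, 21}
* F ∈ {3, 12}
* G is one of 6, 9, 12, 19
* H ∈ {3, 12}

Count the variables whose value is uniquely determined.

Among the 8 variables, 21 fits only E (and all 8 values in {3, 6, 9, 12, 14, 19, 21, 25} must be used), so E = 21.
The 7 still-open variables together cover exactly {3, 6, 9, 12, 14, 19, 25} — 7 values for 7 variables — and 25 appears only in A's list, so A = 25.
F and H share exactly the 2 values {3, 12}; by pigeonhole those values go to them, so strike 3, 12 from C, D, G.
C must be 9 (only option left). So D, G can't be 9.
Determined: A=25, C=9, E=21. The other variables each still have more than one consistent value. That makes 3.

3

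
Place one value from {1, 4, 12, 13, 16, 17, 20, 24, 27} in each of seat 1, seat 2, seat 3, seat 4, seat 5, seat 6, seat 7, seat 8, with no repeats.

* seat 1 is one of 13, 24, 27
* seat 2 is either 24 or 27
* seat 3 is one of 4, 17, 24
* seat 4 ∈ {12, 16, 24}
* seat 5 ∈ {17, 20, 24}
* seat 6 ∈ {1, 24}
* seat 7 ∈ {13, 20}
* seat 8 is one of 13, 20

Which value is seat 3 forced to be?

seat 7 and seat 8 between them cover only {13, 20} — a naked pair. Remove those values from seat 1, seat 5.
seat 1 and seat 2 share exactly the 2 values {24, 27}; by pigeonhole those values go to them, so strike 24, 27 from seat 3, seat 4, seat 5, seat 6.
That leaves seat 5 = 17. So seat 3 can't be 17.
So seat 3 = 4.

4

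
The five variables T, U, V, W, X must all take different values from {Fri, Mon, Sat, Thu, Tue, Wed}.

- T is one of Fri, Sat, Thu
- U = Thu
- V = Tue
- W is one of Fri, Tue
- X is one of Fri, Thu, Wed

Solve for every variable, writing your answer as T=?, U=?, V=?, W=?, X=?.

U's domain is down to {Thu}, so U = Thu. Eliminate Thu elsewhere: T, X.
V must be Tue (only option left). Remove Tue from W.
W must be Fri (only option left). So T, X can't be Fri.
X has just one choice, so X = Wed.
T's domain is down to {Sat}, so T = Sat.

T=Sat, U=Thu, V=Tue, W=Fri, X=Wed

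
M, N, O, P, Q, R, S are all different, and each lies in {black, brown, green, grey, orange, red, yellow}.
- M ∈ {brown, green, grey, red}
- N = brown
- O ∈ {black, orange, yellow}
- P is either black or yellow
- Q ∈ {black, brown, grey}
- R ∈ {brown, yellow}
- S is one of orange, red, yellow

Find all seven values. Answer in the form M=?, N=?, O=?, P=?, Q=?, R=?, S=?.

N must be brown (only option left). So M, Q, R can't be brown.
R has just one choice, so R = yellow. So O, P, S can't be yellow.
That leaves P = black. Strike black from O, Q.
Q's domain is down to {grey}, so Q = grey. Eliminate grey elsewhere: M.
O has just one choice, so O = orange. Strike orange from S.
S must be red (only option left). Strike red from M.
M must be green (only option left).

M=green, N=brown, O=orange, P=black, Q=grey, R=yellow, S=red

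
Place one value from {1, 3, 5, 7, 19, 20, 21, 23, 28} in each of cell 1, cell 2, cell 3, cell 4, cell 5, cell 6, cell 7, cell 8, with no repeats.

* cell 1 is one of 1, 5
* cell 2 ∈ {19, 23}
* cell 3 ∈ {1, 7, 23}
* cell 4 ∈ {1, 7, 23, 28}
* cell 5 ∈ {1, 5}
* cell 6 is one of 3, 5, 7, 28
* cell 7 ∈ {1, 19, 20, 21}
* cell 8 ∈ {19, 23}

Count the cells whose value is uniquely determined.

3

cell 1 and cell 5 share exactly the 2 values {1, 5}; by pigeonhole those values go to them, so strike 1, 5 from cell 3, cell 4, cell 6, cell 7.
cell 2 and cell 8 share exactly the 2 values {19, 23}; by pigeonhole those values go to them, so strike 19, 23 from cell 3, cell 4, cell 7.
cell 3 must be 7 (only option left). Eliminate 7 elsewhere: cell 4, cell 6.
That leaves cell 4 = 28. Strike 28 from cell 6.
cell 6's domain is down to {3}, so cell 6 = 3.
Determined: cell 3=7, cell 4=28, cell 6=3. The other cells each still have more than one consistent value. That makes 3.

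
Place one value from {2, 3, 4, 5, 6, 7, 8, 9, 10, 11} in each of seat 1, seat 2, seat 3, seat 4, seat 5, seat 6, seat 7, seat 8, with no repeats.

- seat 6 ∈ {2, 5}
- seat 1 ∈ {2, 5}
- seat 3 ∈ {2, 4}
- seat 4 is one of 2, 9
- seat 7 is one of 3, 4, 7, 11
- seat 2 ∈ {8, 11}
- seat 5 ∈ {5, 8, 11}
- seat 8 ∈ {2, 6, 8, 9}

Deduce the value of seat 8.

6

seat 1 and seat 6 share exactly the 2 values {2, 5}; by pigeonhole those values go to them, so strike 2, 5 from seat 3, seat 4, seat 5, seat 8.
seat 3's domain is down to {4}, so seat 3 = 4. So seat 7 can't be 4.
seat 4's domain is down to {9}, so seat 4 = 9. So seat 8 can't be 9.
The 2 variables seat 2 and seat 5 are confined to {8, 11}, which locks those values in; drop them from seat 7, seat 8.
So seat 8 = 6.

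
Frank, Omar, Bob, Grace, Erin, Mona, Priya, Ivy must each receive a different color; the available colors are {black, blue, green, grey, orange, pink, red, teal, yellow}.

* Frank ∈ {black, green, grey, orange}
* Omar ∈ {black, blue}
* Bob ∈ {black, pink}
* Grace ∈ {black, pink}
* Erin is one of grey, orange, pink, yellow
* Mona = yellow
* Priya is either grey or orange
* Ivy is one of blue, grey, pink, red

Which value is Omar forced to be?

blue

Mona has just one choice, so Mona = yellow. Eliminate yellow elsewhere: Erin.
The 7 still-open variables together cover exactly {black, blue, green, grey, orange, pink, red} — 7 values for 7 variables — and green appears only in Frank's list, so Frank = green.
The 6 still-open variables together cover exactly {black, blue, grey, orange, pink, red} — 6 values for 6 variables — and red appears only in Ivy's list, so Ivy = red.
The 5 still-open variables draw from only 5 values {black, blue, grey, orange, pink}, so each is used; only Omar can be blue, hence Omar = blue.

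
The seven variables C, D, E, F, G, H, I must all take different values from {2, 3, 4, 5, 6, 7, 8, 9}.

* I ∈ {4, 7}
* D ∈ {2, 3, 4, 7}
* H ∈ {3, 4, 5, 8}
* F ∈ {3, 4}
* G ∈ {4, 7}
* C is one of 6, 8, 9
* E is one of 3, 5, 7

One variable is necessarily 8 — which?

G and I between them cover only {4, 7} — a naked pair. Remove those values from D, E, F, H.
F's domain is down to {3}, so F = 3. Remove 3 from D, E, H.
D must be 2 (only option left).
E's domain is down to {5}, so E = 5. Strike 5 from H.
So 8 goes to H.

H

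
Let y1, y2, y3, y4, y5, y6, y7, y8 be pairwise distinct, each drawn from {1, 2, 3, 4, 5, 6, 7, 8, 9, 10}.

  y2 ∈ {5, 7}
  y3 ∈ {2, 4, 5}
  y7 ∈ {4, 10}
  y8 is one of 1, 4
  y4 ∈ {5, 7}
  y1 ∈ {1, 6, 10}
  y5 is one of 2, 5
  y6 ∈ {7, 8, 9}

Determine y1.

y2 and y4 share exactly the 2 values {5, 7}; by pigeonhole those values go to them, so strike 5, 7 from y3, y5, y6.
y5's domain is down to {2}, so y5 = 2. Strike 2 from y3.
That leaves y3 = 4. Strike 4 from y7, y8.
y7 has just one choice, so y7 = 10. Remove 10 from y1.
y8 must be 1 (only option left). So y1 can't be 1.
So y1 = 6.

6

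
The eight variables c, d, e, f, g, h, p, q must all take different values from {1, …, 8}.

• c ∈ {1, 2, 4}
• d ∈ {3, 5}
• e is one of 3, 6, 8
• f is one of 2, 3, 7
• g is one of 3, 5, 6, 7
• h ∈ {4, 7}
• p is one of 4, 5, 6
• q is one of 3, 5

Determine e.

8

Among the 8 variables, 1 fits only c (and all 8 values in {1, 2, 3, 4, 5, 6, 7, 8} must be used), so c = 1.
The 7 still-open variables draw from only 7 values {2, 3, 4, 5, 6, 7, 8}, so each is used; only f can be 2, hence f = 2.
The 6 still-open variables draw from only 6 values {3, 4, 5, 6, 7, 8}, so each is used; only e can be 8, hence e = 8.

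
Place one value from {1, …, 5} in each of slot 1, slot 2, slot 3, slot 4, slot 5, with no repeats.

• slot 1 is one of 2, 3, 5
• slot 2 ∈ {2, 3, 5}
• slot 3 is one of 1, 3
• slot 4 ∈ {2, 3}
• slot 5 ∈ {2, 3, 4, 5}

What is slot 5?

Among the 5 variables, 1 fits only slot 3 (and all 5 values in {1, 2, 3, 4, 5} must be used), so slot 3 = 1.
Among the 4 still-open variables, 4 fits only slot 5 (and all 4 values in {2, 3, 4, 5} must be used), so slot 5 = 4.

4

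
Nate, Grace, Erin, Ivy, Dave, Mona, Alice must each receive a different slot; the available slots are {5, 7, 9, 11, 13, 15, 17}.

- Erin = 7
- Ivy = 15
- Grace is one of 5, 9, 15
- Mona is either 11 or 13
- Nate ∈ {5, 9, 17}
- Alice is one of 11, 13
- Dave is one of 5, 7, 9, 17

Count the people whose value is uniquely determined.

2

Erin must be 7 (only option left). Strike 7 from Dave.
Ivy's domain is down to {15}, so Ivy = 15. Remove 15 from Grace.
Determined: Erin=7, Ivy=15. The other people each still have more than one consistent value. That makes 2.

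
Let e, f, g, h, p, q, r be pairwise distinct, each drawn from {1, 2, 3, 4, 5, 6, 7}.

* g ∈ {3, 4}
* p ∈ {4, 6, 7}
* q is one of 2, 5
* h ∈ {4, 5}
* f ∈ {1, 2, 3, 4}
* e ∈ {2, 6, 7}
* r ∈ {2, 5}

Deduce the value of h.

The 7 variables draw from only 7 values {1, 2, 3, 4, 5, 6, 7}, so each is used; only f can be 1, hence f = 1.
Among the 6 still-open variables, 3 fits only g (and all 6 values in {2, 3, 4, 5, 6, 7} must be used), so g = 3.
q and r between them cover only {2, 5} — a naked pair. Remove those values from e, h.
So h = 4.

4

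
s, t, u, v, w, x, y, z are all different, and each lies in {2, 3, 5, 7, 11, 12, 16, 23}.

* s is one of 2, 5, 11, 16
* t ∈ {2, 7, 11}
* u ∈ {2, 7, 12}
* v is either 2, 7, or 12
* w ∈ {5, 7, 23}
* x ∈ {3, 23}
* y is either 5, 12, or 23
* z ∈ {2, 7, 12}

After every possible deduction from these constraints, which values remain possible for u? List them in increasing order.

The 8 variables together cover exactly {2, 3, 5, 7, 11, 12, 16, 23} — 8 values for 8 variables — and 3 appears only in x's list, so x = 3.
The 7 still-open variables draw from only 7 values {2, 5, 7, 11, 12, 16, 23}, so each is used; only s can be 16, hence s = 16.
Among the 6 still-open variables, 11 fits only t (and all 6 values in {2, 5, 7, 11, 12, 23} must be used), so t = 11.
u, v, z share exactly the 3 values {2, 7, 12}; by pigeonhole those values go to them, so strike 2, 7, 12 from w, y.
No further eliminations apply; u can still be any of 2, 7, 12.

2, 7, 12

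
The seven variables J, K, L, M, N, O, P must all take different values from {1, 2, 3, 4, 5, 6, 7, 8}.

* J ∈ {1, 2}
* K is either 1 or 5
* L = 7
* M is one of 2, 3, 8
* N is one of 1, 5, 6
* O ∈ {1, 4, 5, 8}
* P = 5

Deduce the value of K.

1

L's domain is down to {7}, so L = 7.
That leaves P = 5. So K, N, O can't be 5.
So K = 1.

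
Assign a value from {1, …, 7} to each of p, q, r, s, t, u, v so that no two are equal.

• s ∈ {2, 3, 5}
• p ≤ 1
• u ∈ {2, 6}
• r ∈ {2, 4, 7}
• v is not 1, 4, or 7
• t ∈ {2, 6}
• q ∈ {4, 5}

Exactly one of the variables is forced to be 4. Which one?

p's domain is down to {1}, so p = 1.
The 6 still-open variables together cover exactly {2, 3, 4, 5, 6, 7} — 6 values for 6 variables — and 7 appears only in r's list, so r = 7.
Among the 5 still-open variables, 4 fits only q (and all 5 values in {2, 3, 4, 5, 6} must be used), so q = 4.

q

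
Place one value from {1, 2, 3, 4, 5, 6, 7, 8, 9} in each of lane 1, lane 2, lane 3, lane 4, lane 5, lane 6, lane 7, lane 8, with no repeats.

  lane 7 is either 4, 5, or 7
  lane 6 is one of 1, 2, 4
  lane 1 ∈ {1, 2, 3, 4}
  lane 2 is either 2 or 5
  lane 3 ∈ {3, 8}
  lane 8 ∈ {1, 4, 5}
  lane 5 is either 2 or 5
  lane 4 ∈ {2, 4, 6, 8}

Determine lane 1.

3

The 8 variables draw from only 8 values {1, 2, 3, 4, 5, 6, 7, 8}, so each is used; only lane 4 can be 6, hence lane 4 = 6.
The 7 still-open variables draw from only 7 values {1, 2, 3, 4, 5, 7, 8}, so each is used; only lane 7 can be 7, hence lane 7 = 7.
The 6 still-open variables together cover exactly {1, 2, 3, 4, 5, 8} — 6 values for 6 variables — and 8 appears only in lane 3's list, so lane 3 = 8.
The 5 still-open variables together cover exactly {1, 2, 3, 4, 5} — 5 values for 5 variables — and 3 appears only in lane 1's list, so lane 1 = 3.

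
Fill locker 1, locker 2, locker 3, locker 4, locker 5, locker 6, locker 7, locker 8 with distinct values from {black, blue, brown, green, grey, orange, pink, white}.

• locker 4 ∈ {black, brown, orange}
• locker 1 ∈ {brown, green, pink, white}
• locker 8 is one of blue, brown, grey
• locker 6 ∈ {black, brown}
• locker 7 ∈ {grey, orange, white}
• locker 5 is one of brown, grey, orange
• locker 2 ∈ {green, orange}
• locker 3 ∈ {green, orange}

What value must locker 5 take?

The 8 variables together cover exactly {black, blue, brown, green, grey, orange, pink, white} — 8 values for 8 variables — and blue appears only in locker 8's list, so locker 8 = blue.
Among the 7 still-open variables, pink fits only locker 1 (and all 7 values in {black, brown, green, grey, orange, pink, white} must be used), so locker 1 = pink.
Among the 6 still-open variables, white fits only locker 7 (and all 6 values in {black, brown, green, grey, orange, white} must be used), so locker 7 = white.
The 5 still-open variables draw from only 5 values {black, brown, green, grey, orange}, so each is used; only locker 5 can be grey, hence locker 5 = grey.

grey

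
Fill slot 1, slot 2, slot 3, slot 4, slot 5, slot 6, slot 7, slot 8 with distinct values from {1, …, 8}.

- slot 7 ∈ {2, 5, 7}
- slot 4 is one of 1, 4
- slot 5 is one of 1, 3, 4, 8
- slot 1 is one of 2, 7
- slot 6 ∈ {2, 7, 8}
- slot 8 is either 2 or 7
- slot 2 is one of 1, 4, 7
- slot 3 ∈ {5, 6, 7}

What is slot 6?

Among the 8 variables, 3 fits only slot 5 (and all 8 values in {1, 2, 3, 4, 5, 6, 7, 8} must be used), so slot 5 = 3.
The 7 still-open variables together cover exactly {1, 2, 4, 5, 6, 7, 8} — 7 values for 7 variables — and 6 appears only in slot 3's list, so slot 3 = 6.
The 6 still-open variables draw from only 6 values {1, 2, 4, 5, 7, 8}, so each is used; only slot 7 can be 5, hence slot 7 = 5.
Among the 5 still-open variables, 8 fits only slot 6 (and all 5 values in {1, 2, 4, 7, 8} must be used), so slot 6 = 8.

8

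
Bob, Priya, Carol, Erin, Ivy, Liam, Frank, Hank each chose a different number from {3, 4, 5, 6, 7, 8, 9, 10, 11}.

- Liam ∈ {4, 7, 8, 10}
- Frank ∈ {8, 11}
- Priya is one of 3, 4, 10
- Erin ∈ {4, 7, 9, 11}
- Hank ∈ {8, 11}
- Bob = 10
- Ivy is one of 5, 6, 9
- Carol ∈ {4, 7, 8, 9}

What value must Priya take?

Bob's domain is down to {10}, so Bob = 10. So Priya, Liam can't be 10.
Frank and Hank share exactly the 2 values {8, 11}; by pigeonhole those values go to them, so strike 8, 11 from Carol, Erin, Liam.
Carol, Erin, Liam between them cover only {4, 7, 9} — a naked triple. Remove those values from Priya, Ivy.
So Priya = 3.

3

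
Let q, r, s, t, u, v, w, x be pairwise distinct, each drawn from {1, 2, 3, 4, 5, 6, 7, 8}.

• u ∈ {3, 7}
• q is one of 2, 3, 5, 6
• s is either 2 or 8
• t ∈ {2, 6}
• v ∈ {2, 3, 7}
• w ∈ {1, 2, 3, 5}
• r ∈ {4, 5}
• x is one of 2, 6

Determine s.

The 8 variables draw from only 8 values {1, 2, 3, 4, 5, 6, 7, 8}, so each is used; only w can be 1, hence w = 1.
The 7 still-open variables together cover exactly {2, 3, 4, 5, 6, 7, 8} — 7 values for 7 variables — and 4 appears only in r's list, so r = 4.
Among the 6 still-open variables, 5 fits only q (and all 6 values in {2, 3, 5, 6, 7, 8} must be used), so q = 5.
The 5 still-open variables draw from only 5 values {2, 3, 6, 7, 8}, so each is used; only s can be 8, hence s = 8.

8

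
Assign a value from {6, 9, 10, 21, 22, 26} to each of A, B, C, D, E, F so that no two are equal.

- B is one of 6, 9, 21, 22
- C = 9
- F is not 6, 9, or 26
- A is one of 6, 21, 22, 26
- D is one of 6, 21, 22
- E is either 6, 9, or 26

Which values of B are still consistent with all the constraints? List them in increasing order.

C's domain is down to {9}, so C = 9. Strike 9 from B, E.
The 5 still-open variables together cover exactly {6, 10, 21, 22, 26} — 5 values for 5 variables — and 10 appears only in F's list, so F = 10.
No further eliminations apply; B can still be any of 6, 21, 22.

6, 21, 22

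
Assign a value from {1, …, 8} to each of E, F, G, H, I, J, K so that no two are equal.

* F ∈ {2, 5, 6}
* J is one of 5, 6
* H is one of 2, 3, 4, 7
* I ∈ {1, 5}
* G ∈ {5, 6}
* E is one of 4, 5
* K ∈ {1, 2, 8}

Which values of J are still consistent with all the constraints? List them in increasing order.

5, 6

The 2 variables G and J are confined to {5, 6}, which locks those values in; drop them from E, F, I.
That leaves E = 4. So H can't be 4.
F has just one choice, so F = 2. Remove 2 from H, K.
I has just one choice, so I = 1. Strike 1 from K.
That leaves K = 8.
No further eliminations apply; J can still be any of 5, 6.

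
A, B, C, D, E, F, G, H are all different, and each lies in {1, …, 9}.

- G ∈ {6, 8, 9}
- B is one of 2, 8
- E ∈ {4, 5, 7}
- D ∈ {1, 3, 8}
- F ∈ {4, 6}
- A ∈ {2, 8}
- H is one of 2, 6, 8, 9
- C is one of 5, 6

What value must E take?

7

A and B between them cover only {2, 8} — a naked pair. Remove those values from D, G, H.
G and H share exactly the 2 values {6, 9}; by pigeonhole those values go to them, so strike 6, 9 from C, F.
C must be 5 (only option left). Eliminate 5 elsewhere: E.
F must be 4 (only option left). Eliminate 4 elsewhere: E.
So E = 7.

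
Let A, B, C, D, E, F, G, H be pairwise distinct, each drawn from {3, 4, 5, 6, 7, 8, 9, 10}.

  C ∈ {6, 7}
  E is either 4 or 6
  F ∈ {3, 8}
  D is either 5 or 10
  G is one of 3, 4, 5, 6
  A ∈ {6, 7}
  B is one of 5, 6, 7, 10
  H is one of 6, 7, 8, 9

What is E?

4

The 8 variables draw from only 8 values {3, 4, 5, 6, 7, 8, 9, 10}, so each is used; only H can be 9, hence H = 9.
The 7 still-open variables draw from only 7 values {3, 4, 5, 6, 7, 8, 10}, so each is used; only F can be 8, hence F = 8.
The 6 still-open variables together cover exactly {3, 4, 5, 6, 7, 10} — 6 values for 6 variables — and 3 appears only in G's list, so G = 3.
The 5 still-open variables draw from only 5 values {4, 5, 6, 7, 10}, so each is used; only E can be 4, hence E = 4.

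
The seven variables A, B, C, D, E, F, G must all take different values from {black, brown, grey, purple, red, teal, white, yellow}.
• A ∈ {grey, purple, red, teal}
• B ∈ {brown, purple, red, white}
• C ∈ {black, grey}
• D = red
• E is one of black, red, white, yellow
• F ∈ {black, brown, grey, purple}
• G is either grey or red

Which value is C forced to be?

black

D must be red (only option left). So A, B, E, G can't be red.
G must be grey (only option left). Remove grey from A, C, F.
So C = black.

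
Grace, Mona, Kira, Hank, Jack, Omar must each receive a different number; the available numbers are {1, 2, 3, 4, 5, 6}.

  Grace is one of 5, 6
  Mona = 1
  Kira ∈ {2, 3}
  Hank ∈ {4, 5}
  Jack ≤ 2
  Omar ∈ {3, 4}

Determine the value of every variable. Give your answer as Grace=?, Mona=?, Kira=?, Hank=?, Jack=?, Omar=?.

Grace=6, Mona=1, Kira=3, Hank=5, Jack=2, Omar=4

Mona has just one choice, so Mona = 1. So Jack can't be 1.
Jack has just one choice, so Jack = 2. Remove 2 from Kira.
That leaves Kira = 3. Strike 3 from Omar.
Omar must be 4 (only option left). Strike 4 from Hank.
That leaves Hank = 5. So Grace can't be 5.
Grace's domain is down to {6}, so Grace = 6.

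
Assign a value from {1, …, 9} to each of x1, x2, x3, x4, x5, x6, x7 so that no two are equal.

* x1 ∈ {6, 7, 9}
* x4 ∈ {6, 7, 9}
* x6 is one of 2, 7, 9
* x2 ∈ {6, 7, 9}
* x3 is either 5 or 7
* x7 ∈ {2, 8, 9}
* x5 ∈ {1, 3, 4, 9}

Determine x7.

8

The 3 variables x1, x2, x4 are confined to {6, 7, 9}, which locks those values in; drop them from x3, x5, x6, x7.
x3 has just one choice, so x3 = 5.
That leaves x6 = 2. So x7 can't be 2.
So x7 = 8.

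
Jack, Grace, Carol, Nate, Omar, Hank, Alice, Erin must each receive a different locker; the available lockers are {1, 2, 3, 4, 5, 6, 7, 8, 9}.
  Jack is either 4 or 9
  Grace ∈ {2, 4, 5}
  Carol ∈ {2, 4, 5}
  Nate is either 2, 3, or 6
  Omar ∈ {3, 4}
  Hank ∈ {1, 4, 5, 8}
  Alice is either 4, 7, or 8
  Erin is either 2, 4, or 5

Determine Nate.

The 3 variables Grace, Carol, Erin are confined to {2, 4, 5}, which locks those values in; drop them from Jack, Nate, Omar, Hank, Alice.
Jack has just one choice, so Jack = 9.
Omar's domain is down to {3}, so Omar = 3. So Nate can't be 3.
So Nate = 6.

6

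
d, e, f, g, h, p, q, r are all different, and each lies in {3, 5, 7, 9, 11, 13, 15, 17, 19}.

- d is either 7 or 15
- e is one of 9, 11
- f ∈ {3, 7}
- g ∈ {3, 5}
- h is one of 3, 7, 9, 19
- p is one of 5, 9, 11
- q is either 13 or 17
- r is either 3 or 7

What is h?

19

f and r between them cover only {3, 7} — a naked pair. Remove those values from d, g, h.
d's domain is down to {15}, so d = 15.
g's domain is down to {5}, so g = 5. Remove 5 from p.
e and p between them cover only {9, 11} — a naked pair. Remove those values from h.
So h = 19.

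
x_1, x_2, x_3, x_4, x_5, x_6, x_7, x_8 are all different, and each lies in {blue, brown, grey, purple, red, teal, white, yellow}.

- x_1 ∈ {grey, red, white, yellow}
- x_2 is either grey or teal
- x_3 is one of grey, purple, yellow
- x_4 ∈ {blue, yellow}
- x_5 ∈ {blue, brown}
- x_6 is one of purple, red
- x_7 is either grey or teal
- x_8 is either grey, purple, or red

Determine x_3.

The 8 variables together cover exactly {blue, brown, grey, purple, red, teal, white, yellow} — 8 values for 8 variables — and brown appears only in x_5's list, so x_5 = brown.
The 7 still-open variables together cover exactly {blue, grey, purple, red, teal, white, yellow} — 7 values for 7 variables — and blue appears only in x_4's list, so x_4 = blue.
The 6 still-open variables together cover exactly {grey, purple, red, teal, white, yellow} — 6 values for 6 variables — and white appears only in x_1's list, so x_1 = white.
Among the 5 still-open variables, yellow fits only x_3 (and all 5 values in {grey, purple, red, teal, yellow} must be used), so x_3 = yellow.

yellow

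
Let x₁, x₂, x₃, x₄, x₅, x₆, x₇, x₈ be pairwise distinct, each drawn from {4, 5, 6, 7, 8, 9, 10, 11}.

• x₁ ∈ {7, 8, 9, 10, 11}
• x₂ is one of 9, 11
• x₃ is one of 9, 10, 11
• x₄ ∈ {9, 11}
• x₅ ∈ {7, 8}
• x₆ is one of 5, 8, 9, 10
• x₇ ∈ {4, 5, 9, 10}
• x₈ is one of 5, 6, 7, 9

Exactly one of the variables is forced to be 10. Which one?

Among the 8 variables, 4 fits only x₇ (and all 8 values in {4, 5, 6, 7, 8, 9, 10, 11} must be used), so x₇ = 4.
The 7 still-open variables draw from only 7 values {5, 6, 7, 8, 9, 10, 11}, so each is used; only x₈ can be 6, hence x₈ = 6.
The 6 still-open variables draw from only 6 values {5, 7, 8, 9, 10, 11}, so each is used; only x₆ can be 5, hence x₆ = 5.
x₂ and x₄ between them cover only {9, 11} — a naked pair. Remove those values from x₁, x₃.
So 10 goes to x₃.

x₃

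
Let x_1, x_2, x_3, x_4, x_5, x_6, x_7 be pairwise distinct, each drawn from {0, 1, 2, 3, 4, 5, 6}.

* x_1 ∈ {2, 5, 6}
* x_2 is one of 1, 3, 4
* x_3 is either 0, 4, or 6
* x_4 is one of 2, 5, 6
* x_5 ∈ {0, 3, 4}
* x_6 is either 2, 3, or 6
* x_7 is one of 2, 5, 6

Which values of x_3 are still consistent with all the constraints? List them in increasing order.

0, 4

Among the 7 variables, 1 fits only x_2 (and all 7 values in {0, 1, 2, 3, 4, 5, 6} must be used), so x_2 = 1.
x_1, x_4, x_7 between them cover only {2, 5, 6} — a naked triple. Remove those values from x_3, x_6.
x_6's domain is down to {3}, so x_6 = 3. Remove 3 from x_5.
No further eliminations apply; x_3 can still be any of 0, 4.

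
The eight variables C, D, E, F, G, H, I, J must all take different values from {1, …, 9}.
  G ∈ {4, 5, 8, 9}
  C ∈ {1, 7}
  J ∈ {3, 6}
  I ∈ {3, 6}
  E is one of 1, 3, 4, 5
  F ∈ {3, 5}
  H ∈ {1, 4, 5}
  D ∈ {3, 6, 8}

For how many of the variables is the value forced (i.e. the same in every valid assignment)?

The 8 variables draw from only 8 values {1, 3, 4, 5, 6, 7, 8, 9}, so each is used; only C can be 7, hence C = 7.
Among the 7 still-open variables, 9 fits only G (and all 7 values in {1, 3, 4, 5, 6, 8, 9} must be used), so G = 9.
The 6 still-open variables together cover exactly {1, 3, 4, 5, 6, 8} — 6 values for 6 variables — and 8 appears only in D's list, so D = 8.
I and J between them cover only {3, 6} — a naked pair. Remove those values from E, F.
F has just one choice, so F = 5. Strike 5 from E, H.
Determined: C=7, D=8, F=5, G=9. The other variables each still have more than one consistent value. That makes 4.

4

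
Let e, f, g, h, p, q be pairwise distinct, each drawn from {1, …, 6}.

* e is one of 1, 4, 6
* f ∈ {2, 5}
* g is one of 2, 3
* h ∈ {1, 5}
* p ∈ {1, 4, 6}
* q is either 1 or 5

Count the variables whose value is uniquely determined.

2

Among the 6 variables, 3 fits only g (and all 6 values in {1, 2, 3, 4, 5, 6} must be used), so g = 3.
The 5 still-open variables together cover exactly {1, 2, 4, 5, 6} — 5 values for 5 variables — and 2 appears only in f's list, so f = 2.
h and q between them cover only {1, 5} — a naked pair. Remove those values from e, p.
Determined: f=2, g=3. The other variables each still have more than one consistent value. That makes 2.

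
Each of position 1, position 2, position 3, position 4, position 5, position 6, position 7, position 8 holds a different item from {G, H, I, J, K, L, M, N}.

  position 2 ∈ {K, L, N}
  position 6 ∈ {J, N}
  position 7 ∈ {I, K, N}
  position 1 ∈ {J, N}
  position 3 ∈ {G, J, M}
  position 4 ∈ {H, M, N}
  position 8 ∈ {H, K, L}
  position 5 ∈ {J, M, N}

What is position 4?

H

Among the 8 variables, G fits only position 3 (and all 8 values in {G, H, I, J, K, L, M, N} must be used), so position 3 = G.
Among the 7 still-open variables, I fits only position 7 (and all 7 values in {H, I, J, K, L, M, N} must be used), so position 7 = I.
position 1 and position 6 share exactly the 2 values {J, N}; by pigeonhole those values go to them, so strike J, N from position 2, position 4, position 5.
position 5 must be M (only option left). Eliminate M elsewhere: position 4.
So position 4 = H.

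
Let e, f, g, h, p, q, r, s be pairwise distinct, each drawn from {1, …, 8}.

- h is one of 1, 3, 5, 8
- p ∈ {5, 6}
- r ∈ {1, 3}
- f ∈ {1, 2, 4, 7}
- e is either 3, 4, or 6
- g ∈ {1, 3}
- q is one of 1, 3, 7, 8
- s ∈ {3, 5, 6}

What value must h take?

8

The 8 variables draw from only 8 values {1, 2, 3, 4, 5, 6, 7, 8}, so each is used; only f can be 2, hence f = 2.
The 7 still-open variables together cover exactly {1, 3, 4, 5, 6, 7, 8} — 7 values for 7 variables — and 4 appears only in e's list, so e = 4.
The 6 still-open variables draw from only 6 values {1, 3, 5, 6, 7, 8}, so each is used; only q can be 7, hence q = 7.
The 5 still-open variables together cover exactly {1, 3, 5, 6, 8} — 5 values for 5 variables — and 8 appears only in h's list, so h = 8.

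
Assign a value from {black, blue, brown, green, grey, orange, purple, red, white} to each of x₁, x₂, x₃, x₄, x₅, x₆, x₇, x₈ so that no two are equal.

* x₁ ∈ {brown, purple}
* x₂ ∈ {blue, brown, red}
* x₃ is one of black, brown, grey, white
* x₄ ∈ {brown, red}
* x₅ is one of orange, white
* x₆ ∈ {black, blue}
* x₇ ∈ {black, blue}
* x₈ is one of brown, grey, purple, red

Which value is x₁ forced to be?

purple

The 8 variables together cover exactly {black, blue, brown, grey, orange, purple, red, white} — 8 values for 8 variables — and orange appears only in x₅'s list, so x₅ = orange.
The 7 still-open variables together cover exactly {black, blue, brown, grey, purple, red, white} — 7 values for 7 variables — and white appears only in x₃'s list, so x₃ = white.
The 6 still-open variables draw from only 6 values {black, blue, brown, grey, purple, red}, so each is used; only x₈ can be grey, hence x₈ = grey.
Among the 5 still-open variables, purple fits only x₁ (and all 5 values in {black, blue, brown, purple, red} must be used), so x₁ = purple.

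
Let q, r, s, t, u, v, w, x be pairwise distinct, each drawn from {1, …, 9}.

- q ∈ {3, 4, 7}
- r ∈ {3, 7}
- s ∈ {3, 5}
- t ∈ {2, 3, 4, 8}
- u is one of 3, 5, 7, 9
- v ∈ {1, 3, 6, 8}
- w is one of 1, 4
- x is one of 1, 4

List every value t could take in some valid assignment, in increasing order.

The 2 variables w and x are confined to {1, 4}, which locks those values in; drop them from q, t, v.
q and r share exactly the 2 values {3, 7}; by pigeonhole those values go to them, so strike 3, 7 from s, t, u, v.
s has just one choice, so s = 5. Remove 5 from u.
u must be 9 (only option left).
No further eliminations apply; t can still be any of 2, 8.

2, 8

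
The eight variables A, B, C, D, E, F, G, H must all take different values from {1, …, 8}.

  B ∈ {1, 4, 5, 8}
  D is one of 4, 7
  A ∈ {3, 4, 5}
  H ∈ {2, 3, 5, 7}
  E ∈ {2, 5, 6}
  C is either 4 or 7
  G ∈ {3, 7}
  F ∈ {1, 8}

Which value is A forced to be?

5

The 8 variables draw from only 8 values {1, 2, 3, 4, 5, 6, 7, 8}, so each is used; only E can be 6, hence E = 6.
The 7 still-open variables together cover exactly {1, 2, 3, 4, 5, 7, 8} — 7 values for 7 variables — and 2 appears only in H's list, so H = 2.
C and D share exactly the 2 values {4, 7}; by pigeonhole those values go to them, so strike 4, 7 from A, B, G.
G has just one choice, so G = 3. Eliminate 3 elsewhere: A.
So A = 5.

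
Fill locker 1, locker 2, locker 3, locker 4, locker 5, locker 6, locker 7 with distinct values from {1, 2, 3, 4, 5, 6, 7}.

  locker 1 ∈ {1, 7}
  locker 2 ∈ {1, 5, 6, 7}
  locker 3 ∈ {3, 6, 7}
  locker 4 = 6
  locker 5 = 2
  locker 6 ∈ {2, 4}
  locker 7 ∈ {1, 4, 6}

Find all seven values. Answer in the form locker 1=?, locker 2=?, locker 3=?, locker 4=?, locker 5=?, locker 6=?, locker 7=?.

locker 1=7, locker 2=5, locker 3=3, locker 4=6, locker 5=2, locker 6=4, locker 7=1

locker 4 has just one choice, so locker 4 = 6. So locker 2, locker 3, locker 7 can't be 6.
locker 5 has just one choice, so locker 5 = 2. Strike 2 from locker 6.
locker 6's domain is down to {4}, so locker 6 = 4. So locker 7 can't be 4.
locker 7's domain is down to {1}, so locker 7 = 1. Strike 1 from locker 1, locker 2.
locker 1 has just one choice, so locker 1 = 7. So locker 2, locker 3 can't be 7.
locker 2's domain is down to {5}, so locker 2 = 5.
locker 3 must be 3 (only option left).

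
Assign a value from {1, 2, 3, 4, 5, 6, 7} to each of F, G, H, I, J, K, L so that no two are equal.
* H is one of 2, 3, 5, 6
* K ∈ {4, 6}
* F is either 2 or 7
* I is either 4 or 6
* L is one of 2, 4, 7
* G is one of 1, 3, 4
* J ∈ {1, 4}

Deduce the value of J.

The 7 variables draw from only 7 values {1, 2, 3, 4, 5, 6, 7}, so each is used; only H can be 5, hence H = 5.
The 6 still-open variables draw from only 6 values {1, 2, 3, 4, 6, 7}, so each is used; only G can be 3, hence G = 3.
The 5 still-open variables draw from only 5 values {1, 2, 4, 6, 7}, so each is used; only J can be 1, hence J = 1.

1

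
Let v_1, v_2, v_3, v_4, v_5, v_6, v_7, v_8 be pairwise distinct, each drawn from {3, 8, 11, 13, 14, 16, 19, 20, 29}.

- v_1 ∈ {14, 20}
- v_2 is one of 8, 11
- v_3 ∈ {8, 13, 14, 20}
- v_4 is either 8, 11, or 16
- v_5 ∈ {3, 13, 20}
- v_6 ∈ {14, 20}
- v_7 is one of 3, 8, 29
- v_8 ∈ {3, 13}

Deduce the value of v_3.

The 8 variables draw from only 8 values {3, 8, 11, 13, 14, 16, 20, 29}, so each is used; only v_4 can be 16, hence v_4 = 16.
Among the 7 still-open variables, 11 fits only v_2 (and all 7 values in {3, 8, 11, 13, 14, 20, 29} must be used), so v_2 = 11.
Among the 6 still-open variables, 29 fits only v_7 (and all 6 values in {3, 8, 13, 14, 20, 29} must be used), so v_7 = 29.
The 5 still-open variables draw from only 5 values {3, 8, 13, 14, 20}, so each is used; only v_3 can be 8, hence v_3 = 8.

8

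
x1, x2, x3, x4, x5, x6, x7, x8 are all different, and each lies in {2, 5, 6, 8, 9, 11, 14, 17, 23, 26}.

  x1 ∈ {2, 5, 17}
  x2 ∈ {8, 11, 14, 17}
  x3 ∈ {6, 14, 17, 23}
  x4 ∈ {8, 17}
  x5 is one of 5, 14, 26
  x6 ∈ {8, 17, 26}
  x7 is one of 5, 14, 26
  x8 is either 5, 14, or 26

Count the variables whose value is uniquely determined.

The 3 variables x5, x7, x8 are confined to {5, 14, 26}, which locks those values in; drop them from x1, x2, x3, x6.
x4 and x6 between them cover only {8, 17} — a naked pair. Remove those values from x1, x2, x3.
That leaves x1 = 2.
x2 must be 11 (only option left).
Determined: x1=2, x2=11. The other variables each still have more than one consistent value. That makes 2.

2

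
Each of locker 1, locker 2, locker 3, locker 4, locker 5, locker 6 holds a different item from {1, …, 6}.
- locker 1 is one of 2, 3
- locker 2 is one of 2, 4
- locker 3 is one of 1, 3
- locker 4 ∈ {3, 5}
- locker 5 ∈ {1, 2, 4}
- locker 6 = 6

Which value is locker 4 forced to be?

locker 6 has just one choice, so locker 6 = 6.
The 5 still-open variables draw from only 5 values {1, 2, 3, 4, 5}, so each is used; only locker 4 can be 5, hence locker 4 = 5.

5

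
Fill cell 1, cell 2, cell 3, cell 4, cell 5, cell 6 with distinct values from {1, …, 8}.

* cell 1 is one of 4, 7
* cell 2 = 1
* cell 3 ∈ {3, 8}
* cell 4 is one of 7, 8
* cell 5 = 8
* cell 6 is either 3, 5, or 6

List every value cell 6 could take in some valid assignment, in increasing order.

5, 6

cell 2 has just one choice, so cell 2 = 1.
cell 5's domain is down to {8}, so cell 5 = 8. Strike 8 from cell 3, cell 4.
cell 3 has just one choice, so cell 3 = 3. So cell 6 can't be 3.
cell 4 must be 7 (only option left). So cell 1 can't be 7.
cell 1 has just one choice, so cell 1 = 4.
No further eliminations apply; cell 6 can still be any of 5, 6.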